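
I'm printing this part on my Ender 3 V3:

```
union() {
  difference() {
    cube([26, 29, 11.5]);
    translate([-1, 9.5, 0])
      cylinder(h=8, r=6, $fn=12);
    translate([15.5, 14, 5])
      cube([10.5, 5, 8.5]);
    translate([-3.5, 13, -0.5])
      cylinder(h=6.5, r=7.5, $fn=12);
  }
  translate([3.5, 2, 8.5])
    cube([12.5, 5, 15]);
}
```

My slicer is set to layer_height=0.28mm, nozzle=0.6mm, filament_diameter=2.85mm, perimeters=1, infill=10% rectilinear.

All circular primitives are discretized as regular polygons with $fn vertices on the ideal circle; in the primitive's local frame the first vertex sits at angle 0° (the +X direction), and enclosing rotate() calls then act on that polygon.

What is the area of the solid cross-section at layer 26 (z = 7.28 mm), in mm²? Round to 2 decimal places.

At z = 7.28 mm: the cube (footprint 26×29) is included at this height (area 754.00 mm²); the r=6 cylinder at (-1, 9.5) gives a regular 12-gon of circumradius 6 (constant along its height) (area = (12/2)·6.000²·sin(360°/12) = 108.00 mm²); the cube at (15.5, 14) is present — its section is the full 10.5×5 rectangle (area 52.50 mm²); the cylinder at (-3.5, 13) does not reach this height (z outside [-0.5, 6]); Subtracting the remaining from the first: starting from the 26×29 cube (754.00 mm²), the r=6 cylinder at (-1, 9.5) partially overlaps it — only the 42.27 mm² overlap (of its 108.00 mm²) is removed, clipping the outline; the 10.5×5 cube at (15.5, 14) lies inside it touching the edge (removes its full 52.50 mm²) — area = 659.23 mm²; the cube at (3.5, 2) is not intersected at this z (z outside [8.5, 23.5]); Taking the union: only that combined region is present, so the union is just that shape — area = 659.23 mm². Overall, the cross-section is a single solid region. Net area = 659.23 mm².

659.23 mm²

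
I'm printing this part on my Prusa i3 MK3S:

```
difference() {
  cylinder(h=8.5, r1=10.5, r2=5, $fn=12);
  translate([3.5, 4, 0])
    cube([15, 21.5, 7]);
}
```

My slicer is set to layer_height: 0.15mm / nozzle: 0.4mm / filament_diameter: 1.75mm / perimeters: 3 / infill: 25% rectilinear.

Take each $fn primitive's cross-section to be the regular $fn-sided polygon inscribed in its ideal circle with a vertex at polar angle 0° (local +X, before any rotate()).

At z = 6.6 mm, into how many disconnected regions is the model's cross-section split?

1

At z = 6.6 mm: the cone contributes a regular 12-gon of circumradius 6.229 (interpolated between r1=10.5 and r2=5 at t=0.776); the 15×21.5 cube at (3.5, 4) contributes its full rectangle; Subtracting the remaining from the first: starting from the cone, the 15×21.5 cube at (3.5, 4) partially overlaps it — only the 0.51 mm² overlap (of its 322.50 mm²) is removed, clipping the outline — 1 connected region. The result has 1 disconnected region.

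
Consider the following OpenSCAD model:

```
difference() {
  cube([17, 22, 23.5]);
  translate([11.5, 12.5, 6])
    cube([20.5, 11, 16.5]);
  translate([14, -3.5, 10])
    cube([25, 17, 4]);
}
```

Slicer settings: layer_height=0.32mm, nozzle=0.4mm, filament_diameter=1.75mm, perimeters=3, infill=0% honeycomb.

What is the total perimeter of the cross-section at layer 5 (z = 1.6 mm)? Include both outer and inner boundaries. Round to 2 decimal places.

78.00 mm

At z = 1.6 mm: the 17×22 cube contributes its full rectangle (perimeter 78.00 mm); the cube at (11.5, 12.5) is absent (z outside [6, 22.5]); the cube at (14, -3.5) is absent (z outside [10, 14]); After the difference (first − rest): none of the subtracted shapes is present at this height, so the 17×22 cube is unchanged — boundary = 78.00 mm. Overall, the cross-section is a single solid region. Total boundary length (outer) = 78.00 mm.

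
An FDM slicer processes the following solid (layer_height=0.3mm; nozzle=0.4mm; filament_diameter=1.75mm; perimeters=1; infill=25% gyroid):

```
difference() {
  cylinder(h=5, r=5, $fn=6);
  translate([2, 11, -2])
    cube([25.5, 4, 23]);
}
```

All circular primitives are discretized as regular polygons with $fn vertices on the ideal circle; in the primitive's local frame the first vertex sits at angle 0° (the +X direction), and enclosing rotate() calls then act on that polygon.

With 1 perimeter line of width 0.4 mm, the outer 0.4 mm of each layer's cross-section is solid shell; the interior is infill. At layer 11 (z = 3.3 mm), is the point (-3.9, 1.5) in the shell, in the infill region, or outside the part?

At z = 3.3 mm: the r=5 cylinder gives a regular 6-gon of circumradius 5 (constant along its height); the cube at (2, 11) (footprint 25.5×4) is included at this height; After the difference (first − rest): starting from the r=5 cylinder, the 25.5×4 cube at (2, 11) misses the remaining region (no effect) — 1 connected region. Overall, the cross-section is a single solid region. The nearest boundary edge runs (-5.00, 0.00)→(-2.50, 4.33); distance from the point to it = 0.20 mm. The point is inside the cross-section, 0.20 mm from the nearest boundary — within the 0.4 mm shell band (1 × 0.4).

shell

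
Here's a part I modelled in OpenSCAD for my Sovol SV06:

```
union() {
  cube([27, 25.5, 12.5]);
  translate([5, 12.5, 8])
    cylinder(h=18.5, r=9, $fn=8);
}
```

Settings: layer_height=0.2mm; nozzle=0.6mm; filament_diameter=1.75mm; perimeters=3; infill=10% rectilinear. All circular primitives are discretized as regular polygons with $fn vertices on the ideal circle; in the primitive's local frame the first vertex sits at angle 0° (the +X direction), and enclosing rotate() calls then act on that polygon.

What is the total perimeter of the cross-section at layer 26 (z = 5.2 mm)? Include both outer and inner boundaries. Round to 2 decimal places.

At z = 5.2 mm: the 27×25.5 cube contributes its full rectangle (perimeter 105.00 mm); the cylinder at (5, 12.5) does not reach this height (z outside [8, 26.5]); Taking the union: only the 27×25.5 cube is present, so the union is just that shape — boundary = 105.00 mm. Overall, the cross-section is a single solid region. Total boundary length (outer) = 105.00 mm.

105.00 mm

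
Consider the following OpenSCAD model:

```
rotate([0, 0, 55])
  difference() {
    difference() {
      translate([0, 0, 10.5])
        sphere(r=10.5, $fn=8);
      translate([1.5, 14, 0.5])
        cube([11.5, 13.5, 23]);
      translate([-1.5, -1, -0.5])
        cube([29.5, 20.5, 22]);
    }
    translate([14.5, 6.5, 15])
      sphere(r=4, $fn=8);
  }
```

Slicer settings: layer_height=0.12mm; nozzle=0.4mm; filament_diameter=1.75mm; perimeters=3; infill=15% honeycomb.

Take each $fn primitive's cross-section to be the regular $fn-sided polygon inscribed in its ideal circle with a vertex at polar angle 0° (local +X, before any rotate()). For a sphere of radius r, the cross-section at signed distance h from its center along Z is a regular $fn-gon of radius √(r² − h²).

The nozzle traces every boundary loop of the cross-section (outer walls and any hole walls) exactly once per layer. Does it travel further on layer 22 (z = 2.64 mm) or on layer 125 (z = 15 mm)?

layer 125 (z = 15 mm)

Layer 22 (z = 2.64): the r=10.5 sphere slices to a regular 8-gon of circumradius 6.962 (√(r²−h²) with h=7.86 from center) (perimeter = 2·8·6.962·sin(180°/8) = 42.63 mm); the cube at (1.5, 14) is present — its section is the full 11.5×13.5 rectangle (perimeter 50.00 mm); the 29.5×20.5 cube at (-1.5, -1) contributes its full rectangle (perimeter 100.00 mm); Subtracting the remaining from the first: starting from the r=10.5 sphere, the 11.5×13.5 cube at (1.5, 14) misses the remaining region (no effect); the 29.5×20.5 cube at (-1.5, -1) partially overlaps it — only the 52.51 mm² overlap (of its 604.75 mm²) is removed, clipping the outline — boundary = 44.65 mm; the sphere at (14.5, 6.5) does not reach this height (|z−center|=12.360 > r=4); Taking the first minus the rest: none of the subtracted shapes is present at this height, so that combined region is unchanged — boundary = 44.65 mm; (rotated 55° about Z; rotation is an isometry so areas/perimeters/island counts are preserved). So its perimeter = 44.65 mm. Layer 125 (z = 15): the sphere: section is a regular 8-gon, circumradius = √(r²−h²) = √(10.5²−4.5²) = 9.487 (perimeter = 2·8·9.487·sin(180°/8) = 58.09 mm); the 11.5×13.5 cube at (1.5, 14) contributes its full rectangle (perimeter 50.00 mm); the cube at (-1.5, -1) (footprint 29.5×20.5) is included at this height (perimeter 100.00 mm); After the difference (first − rest): starting from the r=10.5 sphere, the 11.5×13.5 cube at (1.5, 14) misses the remaining region (no effect); the 29.5×20.5 cube at (-1.5, -1) partially overlaps it — only the 88.18 mm² overlap (of its 604.75 mm²) is removed, clipping the outline — boundary = 61.30 mm; the r=4 sphere at (14.5, 6.5) contributes a regular 8-gon of circumradius √(4²−0²) = 4.000 (perimeter = 2·8·4.000·sin(180°/8) = 24.49 mm); Subtracting the remaining from the first: starting from that combined region, the r=4 sphere at (14.5, 6.5) misses the remaining region (no effect) — boundary = 61.30 mm; (whole slice rotated 55° about Z — lengths, areas and connectivity unchanged). So its perimeter = 61.30 mm. Layer 125 is larger (61.30 vs 44.65 mm).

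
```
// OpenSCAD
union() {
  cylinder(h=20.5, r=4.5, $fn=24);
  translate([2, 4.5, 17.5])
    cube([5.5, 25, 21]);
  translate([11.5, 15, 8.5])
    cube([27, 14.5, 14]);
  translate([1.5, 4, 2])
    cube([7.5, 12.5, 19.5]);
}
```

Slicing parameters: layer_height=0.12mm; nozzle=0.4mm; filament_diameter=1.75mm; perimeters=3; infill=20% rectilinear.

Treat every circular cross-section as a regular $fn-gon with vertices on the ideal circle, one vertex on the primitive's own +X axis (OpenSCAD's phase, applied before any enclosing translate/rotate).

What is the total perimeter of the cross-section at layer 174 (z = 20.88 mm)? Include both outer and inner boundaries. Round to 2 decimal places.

149.00 mm

At z = 20.88 mm: the cylinder is absent (z outside [0, 20.5]); the cube at (2, 4.5) (footprint 5.5×25) is included at this height (perimeter 61.00 mm); the 27×14.5 cube at (11.5, 15) contributes its full rectangle (perimeter 83.00 mm); the cube at (1.5, 4) (footprint 7.5×12.5) is included at this height (perimeter 40.00 mm); Taking the union: the regions partially overlap (shared area 66.00 mm²), so the edge portions inside another operand are dropped and the merged outline is re-measured after clipping — boundary = 149.00 mm. Overall, the cross-section has 2 separate islands. Total boundary length (outer) = 149.00 mm.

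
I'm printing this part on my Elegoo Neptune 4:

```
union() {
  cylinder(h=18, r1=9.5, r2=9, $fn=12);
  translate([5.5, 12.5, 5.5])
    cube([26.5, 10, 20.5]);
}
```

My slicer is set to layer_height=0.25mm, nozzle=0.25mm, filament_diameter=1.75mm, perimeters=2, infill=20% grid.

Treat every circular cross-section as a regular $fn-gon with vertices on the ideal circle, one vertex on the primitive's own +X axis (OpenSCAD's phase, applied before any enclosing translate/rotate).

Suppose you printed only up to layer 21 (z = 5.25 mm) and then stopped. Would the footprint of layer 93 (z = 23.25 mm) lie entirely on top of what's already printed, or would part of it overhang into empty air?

Compare the two slices. At z = 5.25: the cone: at t=0.292 of its height the radius interpolates to r₁+(r₂−r₁)t = 9.354, giving a regular 12-gon of that circumradius (area = (12/2)·9.354²·sin(360°/12) = 262.50 mm²); the cube at (5.5, 12.5) is absent (z outside [5.5, 26]); Merging all regions: only the cone is present, so the union is just that shape — area = 262.50 mm². At z = 23.25: the cone is absent (z outside [0, 18]); the cube at (5.5, 12.5) is present — its section is the full 26.5×10 rectangle (area 265.00 mm²); Merging all regions: only the 26.5×10 cube at (5.5, 12.5) is present, so the union is just that shape — area = 265.00 mm². Checking containment: at z = 23.25 the cross-section extends beyond the z = 5.25 cross-section by about 265.00 mm².

part overhangs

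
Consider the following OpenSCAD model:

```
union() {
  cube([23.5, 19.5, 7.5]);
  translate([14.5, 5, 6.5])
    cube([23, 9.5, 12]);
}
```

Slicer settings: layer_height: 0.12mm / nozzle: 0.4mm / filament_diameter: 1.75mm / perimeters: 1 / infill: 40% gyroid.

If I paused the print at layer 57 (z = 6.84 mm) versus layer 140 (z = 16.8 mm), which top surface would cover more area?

Layer 57 (z = 6.84): the 23.5×19.5 cube contributes its full rectangle (area 458.25 mm²); the 23×9.5 cube at (14.5, 5) contributes its full rectangle (area 218.50 mm²); Taking the union: the regions partially overlap — summed areas 676.75 mm² minus the doubly-counted overlap 85.50 mm² gives 591.25 mm² — area = 591.25 mm². So its area = 591.25 mm². Layer 140 (z = 16.8): the cube is absent (z outside [0, 7.5]); the 23×9.5 cube at (14.5, 5) contributes its full rectangle (area 218.50 mm²); Taking the union: only the 23×9.5 cube at (14.5, 5) is present, so the union is just that shape — area = 218.50 mm². So its area = 218.50 mm². Layer 57 is larger (591.25 vs 218.50 mm²).

layer 57 (z = 6.84 mm)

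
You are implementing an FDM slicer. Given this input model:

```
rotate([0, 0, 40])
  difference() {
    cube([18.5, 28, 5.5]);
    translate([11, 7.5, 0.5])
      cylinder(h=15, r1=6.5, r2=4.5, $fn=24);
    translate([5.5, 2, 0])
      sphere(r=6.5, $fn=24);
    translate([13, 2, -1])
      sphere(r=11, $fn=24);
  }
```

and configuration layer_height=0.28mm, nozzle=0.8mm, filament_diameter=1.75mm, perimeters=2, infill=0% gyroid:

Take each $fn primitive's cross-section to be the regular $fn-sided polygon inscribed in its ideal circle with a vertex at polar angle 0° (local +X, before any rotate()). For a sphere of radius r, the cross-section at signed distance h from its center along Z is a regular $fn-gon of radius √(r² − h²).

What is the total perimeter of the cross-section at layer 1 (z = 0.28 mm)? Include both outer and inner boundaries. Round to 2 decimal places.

79.00 mm

At z = 0.28 mm: the cube is present — its section is the full 18.5×28 rectangle (perimeter 93.00 mm); the cone at (11, 7.5) is not intersected at this z (z outside [0.5, 15.5]); the r=6.5 sphere at (5.5, 2) contributes a regular 24-gon of circumradius √(6.5²−0.28²) = 6.494 (perimeter = 2·24·6.494·sin(180°/24) = 40.69 mm); the sphere at (13, 2): section is a regular 24-gon, circumradius = √(r²−h²) = √(11²−1.28²) = 10.925 (perimeter = 2·24·10.925·sin(180°/24) = 68.45 mm); After the difference (first − rest): starting from the 18.5×28 cube, the r=6.5 sphere at (5.5, 2) partially overlaps it — only the 87.00 mm² overlap (of its 130.98 mm²) is removed, clipping the outline; the r=11 sphere at (13, 2) partially overlaps it — only the 113.03 mm² overlap (of its 370.72 mm²) is removed, clipping the outline — boundary = 79.00 mm; (whole slice rotated 40° about Z — lengths, areas and connectivity unchanged). Overall, the cross-section is a single solid region. Total boundary length (outer) = 79.00 mm.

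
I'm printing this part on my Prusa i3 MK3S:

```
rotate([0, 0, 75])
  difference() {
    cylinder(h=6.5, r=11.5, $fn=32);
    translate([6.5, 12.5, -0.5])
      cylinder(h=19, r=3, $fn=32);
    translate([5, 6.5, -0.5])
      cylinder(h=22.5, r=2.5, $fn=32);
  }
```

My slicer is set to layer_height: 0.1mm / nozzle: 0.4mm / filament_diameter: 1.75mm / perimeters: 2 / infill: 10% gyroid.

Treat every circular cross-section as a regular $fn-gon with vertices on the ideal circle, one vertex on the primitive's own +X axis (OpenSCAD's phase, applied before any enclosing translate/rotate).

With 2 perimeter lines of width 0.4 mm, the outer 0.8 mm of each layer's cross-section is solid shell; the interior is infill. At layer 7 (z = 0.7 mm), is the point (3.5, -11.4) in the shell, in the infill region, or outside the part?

At z = 0.7 mm: the cylinder: section is a regular 32-gon, circumradius r=11.5; the cylinder at (6.5, 12.5): section is a regular 32-gon, circumradius r=3; the r=2.5 cylinder at (5, 6.5) contributes a regular 32-gon of circumradius 2.5; After the difference (first − rest): starting from the r=11.5 cylinder, the r=3 cylinder at (6.5, 12.5) partially overlaps it — only the 0.64 mm² overlap (of its 28.09 mm²) is removed, clipping the outline; the r=2.5 cylinder at (5, 6.5) lies wholly inside it (removes its full 19.51 mm² and its 15.68 mm outline becomes a hole wall) — 1 connected region with 1 hole; (whole slice rotated 75° about Z — lengths, areas and connectivity unchanged). Overall, the cross-section is one region with 1 hole. Undo the 75° rotation: the query point maps to (-10.106, -6.331) in the un-rotated model frame. The nearest boundary edge runs (-9.56, -6.39)→(-10.62, -4.40); distance from the point to it = 0.45 mm. The point is not inside any of the regions above, so it lies outside the cross-section (0.45 mm from the nearest boundary).

outside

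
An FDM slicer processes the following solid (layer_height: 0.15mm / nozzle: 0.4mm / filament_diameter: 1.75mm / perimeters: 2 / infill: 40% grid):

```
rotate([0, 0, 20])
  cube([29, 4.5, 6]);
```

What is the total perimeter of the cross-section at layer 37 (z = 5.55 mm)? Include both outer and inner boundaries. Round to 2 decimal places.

At z = 5.55 mm: the 29×4.5 cube contributes its full rectangle (perimeter 67.00 mm); (whole slice rotated 20° about Z — lengths, areas and connectivity unchanged). Overall, the cross-section is a single solid region. Total boundary length (outer) = 67.00 mm.

67.00 mm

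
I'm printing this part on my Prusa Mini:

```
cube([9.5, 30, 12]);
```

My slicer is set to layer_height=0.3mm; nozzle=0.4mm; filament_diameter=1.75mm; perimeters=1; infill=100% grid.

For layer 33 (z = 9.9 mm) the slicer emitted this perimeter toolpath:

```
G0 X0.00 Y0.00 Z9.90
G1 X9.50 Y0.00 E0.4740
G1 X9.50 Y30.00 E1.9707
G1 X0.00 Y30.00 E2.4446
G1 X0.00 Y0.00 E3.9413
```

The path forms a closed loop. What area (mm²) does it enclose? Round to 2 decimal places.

Apply the shoelace formula to the sequence of (X, Y) vertices; enclosed area = 285.00 mm².

285.00 mm²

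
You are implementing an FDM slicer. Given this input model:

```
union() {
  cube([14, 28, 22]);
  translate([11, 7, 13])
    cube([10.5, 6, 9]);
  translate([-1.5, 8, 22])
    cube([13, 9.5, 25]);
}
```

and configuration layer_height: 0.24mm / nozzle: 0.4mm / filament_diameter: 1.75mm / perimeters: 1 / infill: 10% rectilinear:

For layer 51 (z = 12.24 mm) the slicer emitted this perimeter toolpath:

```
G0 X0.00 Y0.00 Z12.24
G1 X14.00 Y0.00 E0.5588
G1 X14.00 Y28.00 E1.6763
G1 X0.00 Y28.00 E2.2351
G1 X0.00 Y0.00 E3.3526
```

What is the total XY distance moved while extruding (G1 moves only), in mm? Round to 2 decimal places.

84.00 mm

Sum the Euclidean lengths of each G1 segment: total = 84.00 mm.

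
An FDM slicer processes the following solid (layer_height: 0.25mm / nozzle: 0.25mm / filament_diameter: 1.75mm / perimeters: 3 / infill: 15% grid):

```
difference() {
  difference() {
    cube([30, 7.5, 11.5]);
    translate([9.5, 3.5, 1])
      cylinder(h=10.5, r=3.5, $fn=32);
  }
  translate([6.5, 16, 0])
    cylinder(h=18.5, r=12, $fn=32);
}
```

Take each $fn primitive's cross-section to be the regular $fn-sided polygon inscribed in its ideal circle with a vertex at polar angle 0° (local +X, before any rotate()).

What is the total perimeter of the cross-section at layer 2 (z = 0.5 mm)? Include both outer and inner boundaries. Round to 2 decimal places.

At z = 0.5 mm: the cube is present — its section is the full 30×7.5 rectangle (perimeter 75.00 mm); the cylinder at (9.5, 3.5) does not reach this height (z outside [1, 11.5]); Taking the first minus the rest: none of the subtracted shapes is present at this height, so the 30×7.5 cube is unchanged — boundary = 75.00 mm; the r=12 cylinder at (6.5, 16) gives a regular 32-gon of circumradius 12 (constant along its height) (perimeter = 2·32·12.000·sin(180°/32) = 75.28 mm); After the difference (first − rest): starting from that combined region, the r=12 cylinder at (6.5, 16) partially overlaps it — only the 38.54 mm² overlap (of its 449.49 mm²) is removed, clipping the outline — boundary = 74.72 mm. Overall, the cross-section is a single solid region. Total boundary length (outer) = 74.72 mm.

74.72 mm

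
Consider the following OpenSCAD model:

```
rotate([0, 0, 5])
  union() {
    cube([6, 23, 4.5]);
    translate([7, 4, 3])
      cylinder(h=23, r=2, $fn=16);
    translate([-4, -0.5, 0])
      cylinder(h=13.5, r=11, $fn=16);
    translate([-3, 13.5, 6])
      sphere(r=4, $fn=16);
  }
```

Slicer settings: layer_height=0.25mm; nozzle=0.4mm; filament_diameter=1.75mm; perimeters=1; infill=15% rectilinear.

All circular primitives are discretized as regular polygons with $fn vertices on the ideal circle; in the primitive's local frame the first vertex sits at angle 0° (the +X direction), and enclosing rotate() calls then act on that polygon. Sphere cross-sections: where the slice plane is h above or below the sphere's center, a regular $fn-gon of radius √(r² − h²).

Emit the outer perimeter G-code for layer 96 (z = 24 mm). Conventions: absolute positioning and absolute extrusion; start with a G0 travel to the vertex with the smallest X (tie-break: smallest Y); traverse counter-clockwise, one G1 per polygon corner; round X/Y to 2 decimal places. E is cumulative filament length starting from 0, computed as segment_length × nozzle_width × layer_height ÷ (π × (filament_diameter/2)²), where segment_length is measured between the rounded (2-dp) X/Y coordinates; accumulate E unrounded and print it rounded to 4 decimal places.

At z = 24 mm: the cube is not intersected at this z (z outside [0, 4.5]); the r=2 cylinder at (7, 4) contributes a regular 16-gon of circumradius 2; the cylinder at (-4, -0.5) does not reach this height (z outside [0, 13.5]); the sphere at (-3, 13.5) is not intersected at this z (|z−center|=18.000 > r=4); Combining (union): only the r=2 cylinder at (7, 4) is present, so the union is just that shape — 1 connected region; (whole slice rotated 5° about Z — lengths, areas and connectivity unchanged). The outline is a single polygon with 16 vertices. Extrusion per mm of travel: 0.4 × 0.25 / (π × 0.875²) = 0.041575. Accumulating E over each segment gives final E = 0.5194.

G0 X4.63 Y4.42 Z24.00
G1 X4.85 Y3.67 E0.0325
G1 X5.34 Y3.06 E0.0650
G1 X6.02 Y2.69 E0.0972
G1 X6.80 Y2.60 E0.1299
G1 X7.55 Y2.82 E0.1623
G1 X8.16 Y3.31 E0.1949
G1 X8.53 Y3.99 E0.2271
G1 X8.62 Y4.77 E0.2597
G1 X8.40 Y5.52 E0.2922
G1 X7.91 Y6.13 E0.3247
G1 X7.23 Y6.50 E0.3569
G1 X6.45 Y6.59 E0.3896
G1 X5.70 Y6.37 E0.4221
G1 X5.09 Y5.88 E0.4546
G1 X4.72 Y5.20 E0.4868
G1 X4.63 Y4.42 E0.5194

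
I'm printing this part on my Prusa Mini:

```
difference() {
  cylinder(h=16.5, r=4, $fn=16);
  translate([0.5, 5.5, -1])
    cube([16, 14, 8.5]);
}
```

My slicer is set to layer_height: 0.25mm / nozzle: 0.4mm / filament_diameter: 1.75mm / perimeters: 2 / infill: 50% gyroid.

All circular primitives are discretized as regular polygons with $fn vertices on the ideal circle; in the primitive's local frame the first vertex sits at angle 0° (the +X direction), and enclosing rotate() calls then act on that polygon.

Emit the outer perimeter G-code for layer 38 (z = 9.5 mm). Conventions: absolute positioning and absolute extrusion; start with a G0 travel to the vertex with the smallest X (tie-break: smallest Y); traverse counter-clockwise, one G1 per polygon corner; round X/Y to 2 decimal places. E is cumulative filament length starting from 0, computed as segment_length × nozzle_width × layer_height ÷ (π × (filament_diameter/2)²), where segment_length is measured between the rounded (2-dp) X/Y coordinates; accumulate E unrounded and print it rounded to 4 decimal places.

G0 X-4.00 Y0.00 Z9.50
G1 X-3.70 Y-1.53 E0.0648
G1 X-2.83 Y-2.83 E0.1299
G1 X-1.53 Y-3.70 E0.1949
G1 X0.00 Y-4.00 E0.2597
G1 X1.53 Y-3.70 E0.3245
G1 X2.83 Y-2.83 E0.3896
G1 X3.70 Y-1.53 E0.4546
G1 X4.00 Y0.00 E0.5194
G1 X3.70 Y1.53 E0.5842
G1 X2.83 Y2.83 E0.6493
G1 X1.53 Y3.70 E0.7143
G1 X0.00 Y4.00 E0.7791
G1 X-1.53 Y3.70 E0.8440
G1 X-2.83 Y2.83 E0.9090
G1 X-3.70 Y1.53 E0.9740
G1 X-4.00 Y0.00 E1.0388

At z = 9.5 mm: the cylinder: section is a regular 16-gon, circumradius r=4; the cube at (0.5, 5.5) is not intersected at this z (z outside [-1, 7.5]); Taking the first minus the rest: none of the subtracted shapes is present at this height, so the r=4 cylinder is unchanged — 1 connected region. The outline is a single polygon with 16 vertices. Extrusion per mm of travel: 0.4 × 0.25 / (π × 0.875²) = 0.041575. Accumulating E over each segment gives final E = 1.0388.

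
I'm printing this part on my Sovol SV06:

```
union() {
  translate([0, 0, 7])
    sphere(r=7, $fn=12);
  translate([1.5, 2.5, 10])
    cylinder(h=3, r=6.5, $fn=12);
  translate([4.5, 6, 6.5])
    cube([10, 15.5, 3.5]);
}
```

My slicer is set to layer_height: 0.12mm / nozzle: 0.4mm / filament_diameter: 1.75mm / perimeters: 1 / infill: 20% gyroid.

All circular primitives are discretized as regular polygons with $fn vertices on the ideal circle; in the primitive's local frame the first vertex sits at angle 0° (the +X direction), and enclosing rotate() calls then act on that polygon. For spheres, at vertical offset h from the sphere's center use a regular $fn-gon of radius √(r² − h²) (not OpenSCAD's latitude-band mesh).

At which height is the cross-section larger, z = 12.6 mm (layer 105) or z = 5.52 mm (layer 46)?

layer 46 (z = 5.52 mm)

Layer 105 (z = 12.6): the r=7 sphere slices to a regular 12-gon of circumradius 4.200 (√(r²−h²) with h=5.6 from center) (area = (12/2)·4.200²·sin(360°/12) = 52.92 mm²); the cylinder at (1.5, 2.5): section is a regular 12-gon, circumradius r=6.5 (area = (12/2)·6.500²·sin(360°/12) = 126.75 mm²); the cube at (4.5, 6) does not reach this height (z outside [6.5, 10]); Taking the union: the regions partially overlap — summed areas 179.67 mm² minus the doubly-counted overlap 49.82 mm² gives 129.85 mm² — area = 129.85 mm². So its area = 129.85 mm². Layer 46 (z = 5.52): the r=7 sphere slices to a regular 12-gon of circumradius 6.842 (√(r²−h²) with h=1.48 from center) (area = (12/2)·6.842²·sin(360°/12) = 140.43 mm²); the cylinder at (1.5, 2.5) is not intersected at this z (z outside [10, 13]); the cube at (4.5, 6) does not reach this height (z outside [6.5, 10]); Merging all regions: only the r=7 sphere is present, so the union is just that shape — area = 140.43 mm². So its area = 140.43 mm². Layer 46 is larger (140.43 vs 129.85 mm²).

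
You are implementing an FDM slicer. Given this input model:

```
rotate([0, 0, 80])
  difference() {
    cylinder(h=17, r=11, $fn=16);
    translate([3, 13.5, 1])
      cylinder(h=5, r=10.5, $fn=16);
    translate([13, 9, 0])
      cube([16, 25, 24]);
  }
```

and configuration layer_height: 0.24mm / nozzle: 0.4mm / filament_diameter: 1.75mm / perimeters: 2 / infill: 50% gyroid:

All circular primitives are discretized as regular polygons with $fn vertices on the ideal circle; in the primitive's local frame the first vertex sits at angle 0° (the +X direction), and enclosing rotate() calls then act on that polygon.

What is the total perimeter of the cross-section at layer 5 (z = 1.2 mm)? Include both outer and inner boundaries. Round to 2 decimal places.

At z = 1.2 mm: the r=11 cylinder gives a regular 16-gon of circumradius 11 (constant along its height) (perimeter = 2·16·11.000·sin(180°/16) = 68.67 mm); the r=10.5 cylinder at (3, 13.5) contributes a regular 16-gon of circumradius 10.5 (perimeter = 2·16·10.500·sin(180°/16) = 65.55 mm); the cube at (13, 9) (footprint 16×25) is included at this height (perimeter 82.00 mm); After the difference (first − rest): starting from the r=11 cylinder, the r=10.5 cylinder at (3, 13.5) partially overlaps it — only the 82.42 mm² overlap (of its 337.53 mm²) is removed, clipping the outline; the 16×25 cube at (13, 9) misses the remaining region (no effect) — boundary = 68.87 mm; (rotated 80° about Z; rotation is an isometry so areas/perimeters/island counts are preserved). Overall, the cross-section is a single solid region. Total boundary length (outer) = 68.87 mm.

68.87 mm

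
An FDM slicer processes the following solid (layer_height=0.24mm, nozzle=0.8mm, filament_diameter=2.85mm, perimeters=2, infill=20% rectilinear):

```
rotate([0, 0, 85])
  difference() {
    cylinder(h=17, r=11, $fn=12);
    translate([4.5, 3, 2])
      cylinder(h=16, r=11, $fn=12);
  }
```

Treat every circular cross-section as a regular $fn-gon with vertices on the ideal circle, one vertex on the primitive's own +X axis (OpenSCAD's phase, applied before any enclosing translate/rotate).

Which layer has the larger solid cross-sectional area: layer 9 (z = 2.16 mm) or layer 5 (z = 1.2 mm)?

layer 5 (z = 1.2 mm)

Layer 9 (z = 2.16): the r=11 cylinder contributes a regular 12-gon of circumradius 11 (area = (12/2)·11.000²·sin(360°/12) = 363.00 mm²); the r=11 cylinder at (4.5, 3) contributes a regular 12-gon of circumradius 11 (area = (12/2)·11.000²·sin(360°/12) = 363.00 mm²); Taking the first minus the rest: starting from the r=11 cylinder (363.00 mm²), the r=11 cylinder at (4.5, 3) partially overlaps it — only the 247.94 mm² overlap (of its 363.00 mm²) is removed, clipping the outline — area = 115.06 mm²; (rotated 85° about Z; rotation is an isometry so areas/perimeters/island counts are preserved). So its area = 115.06 mm². Layer 5 (z = 1.2): the r=11 cylinder gives a regular 12-gon of circumradius 11 (constant along its height) (area = (12/2)·11.000²·sin(360°/12) = 363.00 mm²); the cylinder at (4.5, 3) is not intersected at this z (z outside [2, 18]); Taking the first minus the rest: none of the subtracted shapes is present at this height, so the r=11 cylinder is unchanged — area = 363.00 mm²; (rotated 85° about Z; rotation is an isometry so areas/perimeters/island counts are preserved). So its area = 363.00 mm². Layer 5 is larger (363.00 vs 115.06 mm²).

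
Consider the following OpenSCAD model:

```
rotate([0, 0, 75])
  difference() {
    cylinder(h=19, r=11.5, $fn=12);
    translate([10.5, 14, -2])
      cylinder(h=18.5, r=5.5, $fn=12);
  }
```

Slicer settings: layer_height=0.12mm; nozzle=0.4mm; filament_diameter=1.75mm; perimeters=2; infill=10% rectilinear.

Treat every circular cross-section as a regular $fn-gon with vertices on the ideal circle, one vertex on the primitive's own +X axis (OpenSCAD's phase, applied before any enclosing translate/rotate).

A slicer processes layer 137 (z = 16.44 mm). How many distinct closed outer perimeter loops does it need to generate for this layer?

At z = 16.44 mm: the cylinder: section is a regular 12-gon, circumradius r=11.5; the cylinder at (10.5, 14): section is a regular 12-gon, circumradius r=5.5; Taking the first minus the rest: starting from the r=11.5 cylinder, the r=5.5 cylinder at (10.5, 14) misses the remaining region (no effect) — 1 connected region; (rotated 75° about Z; rotation is an isometry so areas/perimeters/island counts are preserved). The result has 1 disconnected region.

1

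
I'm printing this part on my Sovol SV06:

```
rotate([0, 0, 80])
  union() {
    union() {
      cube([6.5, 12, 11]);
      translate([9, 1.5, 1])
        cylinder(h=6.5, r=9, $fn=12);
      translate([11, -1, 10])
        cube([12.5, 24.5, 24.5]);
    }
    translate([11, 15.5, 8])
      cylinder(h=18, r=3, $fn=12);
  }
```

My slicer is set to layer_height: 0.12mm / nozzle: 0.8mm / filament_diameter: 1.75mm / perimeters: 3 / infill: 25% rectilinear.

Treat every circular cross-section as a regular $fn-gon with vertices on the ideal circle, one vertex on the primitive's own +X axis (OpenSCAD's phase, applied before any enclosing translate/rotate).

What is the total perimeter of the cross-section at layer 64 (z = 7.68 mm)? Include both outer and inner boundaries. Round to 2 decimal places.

At z = 7.68 mm: the cube is present — its section is the full 6.5×12 rectangle (perimeter 37.00 mm); the cylinder at (9, 1.5) does not reach this height (z outside [1, 7.5]); the cube at (11, -1) is absent (z outside [10, 34.5]); Merging all regions: only the 6.5×12 cube is present, so the union is just that shape — boundary = 37.00 mm; the cylinder at (11, 15.5) does not reach this height (z outside [8, 26]); Combining (union): only that combined region is present, so the union is just that shape — boundary = 37.00 mm; (rotated 80° about Z; rotation is an isometry so areas/perimeters/island counts are preserved). Overall, the cross-section is a single solid region. Total boundary length (outer) = 37.00 mm.

37.00 mm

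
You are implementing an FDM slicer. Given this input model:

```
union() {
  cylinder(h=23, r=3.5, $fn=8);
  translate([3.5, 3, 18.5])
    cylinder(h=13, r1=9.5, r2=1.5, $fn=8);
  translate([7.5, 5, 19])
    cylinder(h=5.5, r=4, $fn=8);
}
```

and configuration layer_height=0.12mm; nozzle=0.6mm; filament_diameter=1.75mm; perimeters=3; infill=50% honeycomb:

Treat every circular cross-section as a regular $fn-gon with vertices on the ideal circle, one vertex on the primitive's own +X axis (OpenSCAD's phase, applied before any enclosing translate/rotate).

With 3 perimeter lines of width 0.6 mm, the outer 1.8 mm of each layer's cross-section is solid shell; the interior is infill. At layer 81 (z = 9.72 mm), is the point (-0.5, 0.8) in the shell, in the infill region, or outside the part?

infill

At z = 9.72 mm: the r=3.5 cylinder contributes a regular 8-gon of circumradius 3.5; the cone at (3.5, 3) is not intersected at this z (z outside [18.5, 31.5]); the cylinder at (7.5, 5) is absent (z outside [19, 24.5]); Taking the union: only the r=3.5 cylinder is present, so the union is just that shape — 1 connected region. Overall, the cross-section is a single solid region. The nearest boundary edge runs (0.00, 3.50)→(-2.47, 2.47); distance from the point to it = 2.30 mm. The point is inside the cross-section and 2.30 mm from the nearest boundary — more than the 1.8 mm shell width (3 × 0.6), so it's in the infill interior.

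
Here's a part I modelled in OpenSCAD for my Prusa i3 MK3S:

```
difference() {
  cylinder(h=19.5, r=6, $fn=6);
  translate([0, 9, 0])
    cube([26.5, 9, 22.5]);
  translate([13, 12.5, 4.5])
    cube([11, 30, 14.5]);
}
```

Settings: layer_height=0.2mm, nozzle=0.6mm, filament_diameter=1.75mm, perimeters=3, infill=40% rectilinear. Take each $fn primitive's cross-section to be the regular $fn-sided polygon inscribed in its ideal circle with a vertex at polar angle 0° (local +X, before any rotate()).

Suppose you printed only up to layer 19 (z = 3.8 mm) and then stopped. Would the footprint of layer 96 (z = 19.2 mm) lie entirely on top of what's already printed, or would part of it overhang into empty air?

Compare the two slices. At z = 3.8: the r=6 cylinder contributes a regular 6-gon of circumradius 6 (area = (6/2)·6.000²·sin(360°/6) = 93.53 mm²); the cube at (0, 9) is present — its section is the full 26.5×9 rectangle (area 238.50 mm²); the cube at (13, 12.5) is absent (z outside [4.5, 19]); Taking the first minus the rest: starting from the r=6 cylinder (93.53 mm²), the 26.5×9 cube at (0, 9) misses the remaining region (no effect) — area = 93.53 mm². At z = 19.2: the cylinder: section is a regular 6-gon, circumradius r=6 (area = (6/2)·6.000²·sin(360°/6) = 93.53 mm²); the cube at (0, 9) is present — its section is the full 26.5×9 rectangle (area 238.50 mm²); the cube at (13, 12.5) is absent (z outside [4.5, 19]); Subtracting the remaining from the first: starting from the r=6 cylinder (93.53 mm²), the 26.5×9 cube at (0, 9) misses the remaining region (no effect) — area = 93.53 mm². Checking containment: the cross-section at z = 19.2 is a subset of the cross-section at z = 3.8.

entirely on top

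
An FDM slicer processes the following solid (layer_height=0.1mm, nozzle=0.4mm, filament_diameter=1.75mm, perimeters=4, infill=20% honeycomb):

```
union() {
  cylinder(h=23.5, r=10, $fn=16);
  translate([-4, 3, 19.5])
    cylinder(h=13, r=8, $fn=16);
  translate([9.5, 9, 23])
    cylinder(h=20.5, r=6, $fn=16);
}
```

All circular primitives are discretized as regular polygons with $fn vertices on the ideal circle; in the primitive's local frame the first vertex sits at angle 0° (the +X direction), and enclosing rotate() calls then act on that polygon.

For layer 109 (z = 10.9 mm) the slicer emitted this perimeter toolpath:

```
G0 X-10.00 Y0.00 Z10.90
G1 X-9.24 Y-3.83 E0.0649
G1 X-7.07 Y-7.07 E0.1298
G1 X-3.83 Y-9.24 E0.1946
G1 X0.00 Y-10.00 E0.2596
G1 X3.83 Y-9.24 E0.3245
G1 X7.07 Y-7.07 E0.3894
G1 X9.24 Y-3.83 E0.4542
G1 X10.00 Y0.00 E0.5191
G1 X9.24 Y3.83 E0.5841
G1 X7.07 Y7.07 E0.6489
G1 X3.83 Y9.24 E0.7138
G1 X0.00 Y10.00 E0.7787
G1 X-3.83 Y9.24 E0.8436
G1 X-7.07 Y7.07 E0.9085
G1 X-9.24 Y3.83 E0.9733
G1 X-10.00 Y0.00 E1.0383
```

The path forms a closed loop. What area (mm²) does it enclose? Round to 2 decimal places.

Apply the shoelace formula to the sequence of (X, Y) vertices; enclosed area = 306.19 mm².

306.19 mm²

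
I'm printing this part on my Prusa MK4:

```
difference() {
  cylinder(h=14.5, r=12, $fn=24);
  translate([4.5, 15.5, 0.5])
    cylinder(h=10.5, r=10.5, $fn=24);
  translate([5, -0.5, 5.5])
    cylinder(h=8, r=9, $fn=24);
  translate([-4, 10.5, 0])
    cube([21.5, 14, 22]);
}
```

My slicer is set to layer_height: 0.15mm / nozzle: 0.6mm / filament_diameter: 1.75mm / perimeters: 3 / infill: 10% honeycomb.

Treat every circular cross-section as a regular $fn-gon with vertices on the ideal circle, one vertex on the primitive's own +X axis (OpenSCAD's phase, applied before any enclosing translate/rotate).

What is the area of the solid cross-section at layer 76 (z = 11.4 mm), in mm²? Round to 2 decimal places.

211.00 mm²

At z = 11.4 mm: the r=12 cylinder contributes a regular 24-gon of circumradius 12 (area = (24/2)·12.000²·sin(360°/24) = 447.24 mm²); the cylinder at (4.5, 15.5) is absent (z outside [0.5, 11]); the r=9 cylinder at (5, -0.5) gives a regular 24-gon of circumradius 9 (constant along its height) (area = (24/2)·9.000²·sin(360°/24) = 251.57 mm²); the cube at (-4, 10.5) is present — its section is the full 21.5×14 rectangle (area 301.00 mm²); Taking the first minus the rest: starting from the r=12 cylinder (447.24 mm²), the r=9 cylinder at (5, -0.5) partially overlaps it — only the 225.95 mm² overlap (of its 251.57 mm²) is removed, clipping the outline; the 21.5×14 cube at (-4, 10.5) partially overlaps it — only the 10.29 mm² overlap (of its 301.00 mm²) is removed, clipping the outline — area = 211.00 mm². Overall, the cross-section is a single solid region. Net area = 211.00 mm².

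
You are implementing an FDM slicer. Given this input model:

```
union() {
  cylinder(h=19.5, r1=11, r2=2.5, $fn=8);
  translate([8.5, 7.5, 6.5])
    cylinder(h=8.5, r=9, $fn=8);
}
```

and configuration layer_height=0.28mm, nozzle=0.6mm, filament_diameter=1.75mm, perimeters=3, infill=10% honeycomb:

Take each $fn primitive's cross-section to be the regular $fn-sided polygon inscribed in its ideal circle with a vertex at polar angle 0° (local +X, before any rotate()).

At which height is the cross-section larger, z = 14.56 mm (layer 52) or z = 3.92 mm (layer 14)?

Layer 52 (z = 14.56): the cone contributes a regular 8-gon of circumradius 4.653 (interpolated between r1=11 and r2=2.5 at t=0.747) (area = (8/2)·4.653²·sin(360°/8) = 61.25 mm²); the r=9 cylinder at (8.5, 7.5) contributes a regular 8-gon of circumradius 9 (area = (8/2)·9.000²·sin(360°/8) = 229.10 mm²); Merging all regions: the regions partially overlap — summed areas 290.35 mm² minus the doubly-counted overlap 6.50 mm² gives 283.84 mm² — area = 283.84 mm². So its area = 283.84 mm². Layer 14 (z = 3.92): the cone (r1=11→r2=2.5) has section circumradius 9.291 here — a regular 8-gon (area = (8/2)·9.291²·sin(360°/8) = 244.17 mm²); the cylinder at (8.5, 7.5) is not intersected at this z (z outside [6.5, 15]); Merging all regions: only the cone is present, so the union is just that shape — area = 244.17 mm². So its area = 244.17 mm². Layer 52 is larger (283.84 vs 244.17 mm²).

layer 52 (z = 14.56 mm)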